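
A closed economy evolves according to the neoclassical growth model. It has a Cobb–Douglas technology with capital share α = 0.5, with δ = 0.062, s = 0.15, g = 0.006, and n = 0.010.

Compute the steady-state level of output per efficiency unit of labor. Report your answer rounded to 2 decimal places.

y* = 1.92

At the steady state, Δk = 0, so s·k^α = (n + g + δ)·k.
Rearranging, k^(1−α) = s / (n + g + δ).
k^0.5 = 0.15 / (0.010 + 0.006 + 0.062) = 0.15 / 0.078 = 1.9231
k* = 1.9231^(1/0.5) ≈ 3.6983
y* = (k*)^α = 3.6983^0.5 ≈ 1.9231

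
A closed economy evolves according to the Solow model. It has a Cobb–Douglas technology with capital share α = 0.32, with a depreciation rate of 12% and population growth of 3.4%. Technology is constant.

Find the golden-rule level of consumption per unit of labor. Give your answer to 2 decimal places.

At the golden rule, f'(k) = n + δ, so α·k^(α−1) = n + δ and k_gold = (α/(n + δ))^(1/(1−α)).
k_gold = (0.32/0.154)^(1/0.68) = 2.0779^1.4706 ≈ 2.9316
c_gold = f(k_gold) − (n + δ)·k_gold = 1.4108 − 0.154×2.9316 ≈ 0.9593

c_gold ≈ 0.96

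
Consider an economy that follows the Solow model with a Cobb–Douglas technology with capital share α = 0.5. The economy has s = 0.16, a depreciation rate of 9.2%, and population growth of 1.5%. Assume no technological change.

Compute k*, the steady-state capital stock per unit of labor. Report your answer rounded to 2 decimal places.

k* = 2.24

At the steady state, Δk = 0, so s·k^α = (n + δ)·k.
Rearranging, k^(1−α) = s / (n + δ).
k^0.5 = 0.16 / (0.015 + 0.092) = 0.16 / 0.107 = 1.4953
k* = 1.4953^(1/0.5) ≈ 2.2359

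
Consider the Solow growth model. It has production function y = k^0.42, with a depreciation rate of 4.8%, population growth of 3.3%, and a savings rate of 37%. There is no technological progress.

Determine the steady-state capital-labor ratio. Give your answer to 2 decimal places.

Steady state requires s·f(k) = (n + δ)·k, i.e. s·k^α = (n + δ)·k.
Rearranging, k^(1−α) = s / (n + δ).
k^0.58 = 0.37 / (0.033 + 0.048) = 0.37 / 0.081 = 4.5679
k* = 4.5679^(1/0.58) ≈ 13.7228

k* = 13.72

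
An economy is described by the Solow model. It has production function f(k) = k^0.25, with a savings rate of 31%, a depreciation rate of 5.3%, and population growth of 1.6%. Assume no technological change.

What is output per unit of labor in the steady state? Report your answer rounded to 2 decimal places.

y* ≈ 1.65

At the steady state, Δk = 0, so s·k^α = (n + δ)·k.
Rearranging, k^(1−α) = s / (n + δ).
k^0.75 = 0.31 / (0.016 + 0.053) = 0.31 / 0.069 = 4.4928
k* = 4.4928^(1/0.75) ≈ 7.4135
y* = (k*)^α = 7.4135^0.25 ≈ 1.6501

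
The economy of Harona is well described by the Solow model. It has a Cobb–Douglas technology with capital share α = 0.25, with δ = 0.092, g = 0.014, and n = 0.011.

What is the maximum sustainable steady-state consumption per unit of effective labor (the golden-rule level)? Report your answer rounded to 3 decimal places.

At the golden rule, f'(k) = n + g + δ, so α·k^(α−1) = n + g + δ and k_gold = (α/(n + g + δ))^(1/(1−α)).
k_gold = (0.25/0.117)^(1/0.75) = 2.1368^1.3333 ≈ 2.7522
c_gold = f(k_gold) − (n + g + δ)·k_gold = 1.2880 − 0.117×2.7522 ≈ 0.9660

c_gold ≈ 0.966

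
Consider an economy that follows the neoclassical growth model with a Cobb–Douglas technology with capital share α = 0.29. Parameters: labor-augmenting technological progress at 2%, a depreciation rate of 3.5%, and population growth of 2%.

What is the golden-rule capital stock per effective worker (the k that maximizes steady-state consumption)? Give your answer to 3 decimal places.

The golden rule sets f'(k) = n + g + δ, i.e. α·k^(α−1) = n + g + δ.
So k^(1−α) = α / (n + g + δ) = 0.29 / 0.075 = 3.8667.
k_gold = 3.8667^(1/0.71) ≈ 6.7180

k_gold ≈ 6.718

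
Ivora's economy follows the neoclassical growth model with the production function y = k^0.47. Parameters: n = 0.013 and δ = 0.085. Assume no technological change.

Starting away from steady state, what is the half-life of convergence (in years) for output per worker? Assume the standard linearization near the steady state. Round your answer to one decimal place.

half-life ≈ 13.3 years

Near the steady state the convergence rate is λ = (1 − α)(n + δ).
λ = (1 − 0.47) × 0.098 = 0.53 × 0.098 = 0.05194
Half-life = ln 2 / λ = 0.6931 / 0.05194 ≈ 13.34 years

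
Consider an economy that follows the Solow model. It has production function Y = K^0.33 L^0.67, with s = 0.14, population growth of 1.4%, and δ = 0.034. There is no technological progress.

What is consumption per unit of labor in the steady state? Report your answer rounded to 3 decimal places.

Steady state requires s·f(k) = (n + δ)·k, i.e. s·k^α = (n + δ)·k.
Rearranging, k^(1−α) = s / (n + δ).
k^0.67 = 0.14 / (0.014 + 0.034) = 0.14 / 0.048 = 2.9167
k* = 2.9167^(1/0.67) ≈ 4.9416
y* = (k*)^α = 4.9416^0.33 ≈ 1.6942
c* = (1 − s)·y* = (1 − 0.14) × 1.6942 ≈ 1.4570

c* = 1.457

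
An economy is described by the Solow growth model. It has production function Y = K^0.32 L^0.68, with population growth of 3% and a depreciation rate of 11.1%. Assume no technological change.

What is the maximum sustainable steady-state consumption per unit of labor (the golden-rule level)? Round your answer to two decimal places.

At the golden rule, f'(k) = n + δ, so α·k^(α−1) = n + δ and k_gold = (α/(n + δ))^(1/(1−α)).
k_gold = (0.32/0.141)^(1/0.68) = 2.2695^1.4706 ≈ 3.3376
c_gold = f(k_gold) − (n + δ)·k_gold = 1.4706 − 0.141×3.3376 ≈ 1.0000

c_gold ≈ 1.00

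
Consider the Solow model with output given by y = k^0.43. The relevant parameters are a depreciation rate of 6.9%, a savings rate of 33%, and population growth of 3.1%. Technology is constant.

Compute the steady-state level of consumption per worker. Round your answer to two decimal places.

c* ≈ 1.65

At the steady state, Δk = 0, so s·k^α = (n + δ)·k.
Rearranging, k^(1−α) = s / (n + δ).
k^0.57 = 0.33 / (0.031 + 0.069) = 0.33 / 0.100 = 3.3000
k* = 3.3000^(1/0.57) ≈ 8.1222
y* = (k*)^α = 8.1222^0.43 ≈ 2.4613
c* = (1 − s)·y* = (1 − 0.33) × 2.4613 ≈ 1.6491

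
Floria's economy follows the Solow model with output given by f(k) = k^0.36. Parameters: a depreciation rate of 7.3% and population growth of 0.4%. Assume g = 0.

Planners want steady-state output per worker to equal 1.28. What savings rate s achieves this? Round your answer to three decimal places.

In steady state, investment equals break-even investment: s·k^α = (n + δ)·k.
Since y* = [s/(n + δ)]^(α/(1−α)), we have s/(n + δ) = (y*)^((1−α)/α) = 1.28^1.7778 = 1.5510.
Therefore s = 1.5510 × (n + δ) = 1.5510 × 0.077 = 0.1194.

s ≈ 0.119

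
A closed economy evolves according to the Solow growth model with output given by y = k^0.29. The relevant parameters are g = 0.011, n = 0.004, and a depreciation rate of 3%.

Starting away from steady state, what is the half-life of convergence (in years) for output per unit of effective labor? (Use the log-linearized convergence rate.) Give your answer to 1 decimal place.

Near the steady state the convergence rate is λ = (1 − α)(n + g + δ).
λ = (1 − 0.29) × 0.045 = 0.71 × 0.045 = 0.03195
Half-life = ln 2 / λ = 0.6931 / 0.03195 ≈ 21.69 years

about 21.7 years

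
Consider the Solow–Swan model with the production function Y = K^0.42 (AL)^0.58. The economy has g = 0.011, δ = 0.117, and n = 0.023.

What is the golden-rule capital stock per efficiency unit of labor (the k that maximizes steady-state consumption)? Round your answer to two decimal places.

k_gold ≈ 5.83

The golden rule sets f'(k) = n + g + δ, i.e. α·k^(α−1) = n + g + δ.
So k^(1−α) = α / (n + g + δ) = 0.42 / 0.151 = 2.7815.
k_gold = 2.7815^(1/0.58) ≈ 5.8344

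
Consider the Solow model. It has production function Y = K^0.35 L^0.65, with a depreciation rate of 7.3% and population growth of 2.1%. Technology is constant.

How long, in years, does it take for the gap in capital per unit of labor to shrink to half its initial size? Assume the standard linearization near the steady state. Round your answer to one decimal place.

t_½ ≈ 11.3 years

Near the steady state the convergence rate is λ = (1 − α)(n + δ).
λ = (1 − 0.35) × 0.094 = 0.65 × 0.094 = 0.0611
Half-life = ln 2 / λ = 0.6931 / 0.0611 ≈ 11.34 years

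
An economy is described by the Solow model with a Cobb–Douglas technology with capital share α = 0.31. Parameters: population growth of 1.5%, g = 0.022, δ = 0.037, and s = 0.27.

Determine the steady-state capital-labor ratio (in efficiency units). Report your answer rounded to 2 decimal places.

k* ≈ 6.53

In steady state, investment equals break-even investment: s·k^α = (n + g + δ)·k.
Rearranging, k^(1−α) = s / (n + g + δ).
k^0.69 = 0.27 / (0.015 + 0.022 + 0.037) = 0.27 / 0.074 = 3.6486
k* = 3.6486^(1/0.69) ≈ 6.5264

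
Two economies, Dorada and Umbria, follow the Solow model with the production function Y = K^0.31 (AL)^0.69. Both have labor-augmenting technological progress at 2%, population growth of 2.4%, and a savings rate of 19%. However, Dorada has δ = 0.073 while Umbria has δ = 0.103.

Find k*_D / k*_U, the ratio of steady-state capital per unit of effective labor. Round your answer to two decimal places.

k*_D / k*_U ≈ 1.39

Steady-state k* = [s/(n + g + δ)]^(1/(1−α)), so the ratio is [ (s_D/(n + g + δ)_D) / (s_U/(n + g + δ)_U) ]^1.4493.
s_D/(n + g + δ)_D = 0.19/0.117 = 1.6239; s_U/(n + g + δ)_U = 0.19/0.147 = 1.2925.
Ratio = (1.6239/1.2925)^1.4493 = 1.2564^1.4493 ≈ 1.3921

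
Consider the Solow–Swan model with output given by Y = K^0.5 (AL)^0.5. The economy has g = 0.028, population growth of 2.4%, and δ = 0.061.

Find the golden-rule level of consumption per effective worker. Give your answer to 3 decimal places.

At the golden rule, f'(k) = n + g + δ, so α·k^(α−1) = n + g + δ and k_gold = (α/(n + g + δ))^(1/(1−α)).
k_gold = (0.5/0.113)^(1/0.5) = 4.4248^2 ≈ 19.5789
c_gold = f(k_gold) − (n + g + δ)·k_gold = 4.4248 − 0.113×19.5789 ≈ 2.2124

c_gold ≈ 2.212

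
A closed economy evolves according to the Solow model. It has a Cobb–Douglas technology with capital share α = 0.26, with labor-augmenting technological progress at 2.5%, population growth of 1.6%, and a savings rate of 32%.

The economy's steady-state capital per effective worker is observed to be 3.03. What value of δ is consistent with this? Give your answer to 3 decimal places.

δ ≈ 0.100

At the steady state, Δk = 0, so s·k^α = (n + g + δ)·k.
So s / (n + g + δ) = (k*)^(1−α) = 3.03^0.74 = 2.2713.
Therefore n + g + δ = s / 2.2713 = 0.32 / 2.2713 = 0.1409, so δ = 0.1409 − 0.041 = 0.0999.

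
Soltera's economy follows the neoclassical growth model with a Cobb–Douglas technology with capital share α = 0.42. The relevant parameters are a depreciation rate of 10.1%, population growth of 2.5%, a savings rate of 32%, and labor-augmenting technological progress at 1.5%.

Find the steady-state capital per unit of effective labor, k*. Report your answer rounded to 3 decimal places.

Steady state requires s·f(k) = (n + g + δ)·k, i.e. s·k^α = (n + g + δ)·k.
Rearranging, k^(1−α) = s / (n + g + δ).
k^0.58 = 0.32 / (0.025 + 0.015 + 0.101) = 0.32 / 0.141 = 2.2695
k* = 2.2695^(1/0.58) ≈ 4.1084

k* = 4.108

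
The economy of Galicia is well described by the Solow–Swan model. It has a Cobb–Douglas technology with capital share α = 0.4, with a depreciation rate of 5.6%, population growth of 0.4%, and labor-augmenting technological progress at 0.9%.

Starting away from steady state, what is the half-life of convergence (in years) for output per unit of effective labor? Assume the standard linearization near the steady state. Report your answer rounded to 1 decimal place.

Near the steady state the convergence rate is λ = (1 − α)(n + g + δ).
λ = (1 − 0.4) × 0.069 = 0.6 × 0.069 = 0.0414
Half-life = ln 2 / λ = 0.6931 / 0.0414 ≈ 16.74 years

t_½ ≈ 16.7 years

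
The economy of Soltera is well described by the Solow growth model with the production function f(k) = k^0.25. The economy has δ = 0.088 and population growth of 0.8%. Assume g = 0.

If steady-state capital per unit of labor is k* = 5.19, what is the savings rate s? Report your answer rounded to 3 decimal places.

In steady state, investment equals break-even investment: s·k^α = (n + δ)·k.
So s / (n + δ) = (k*)^(1−α) = 5.19^0.75 = 3.4386.
Therefore s = 3.4386 × (n + δ) = 3.4386 × 0.096 = 0.3301.

s ≈ 0.330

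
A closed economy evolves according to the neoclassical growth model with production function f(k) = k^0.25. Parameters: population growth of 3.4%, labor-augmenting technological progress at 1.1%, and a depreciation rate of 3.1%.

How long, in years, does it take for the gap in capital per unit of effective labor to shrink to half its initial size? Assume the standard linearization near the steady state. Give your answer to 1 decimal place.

t_½ ≈ 12.2 years

Near the steady state the convergence rate is λ = (1 − α)(n + g + δ).
λ = (1 − 0.25) × 0.076 = 0.75 × 0.076 = 0.0570
Half-life = ln 2 / λ = 0.6931 / 0.0570 ≈ 12.16 years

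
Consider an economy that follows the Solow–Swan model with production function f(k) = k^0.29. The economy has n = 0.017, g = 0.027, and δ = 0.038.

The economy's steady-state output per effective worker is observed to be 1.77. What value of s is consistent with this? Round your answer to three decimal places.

Steady state requires s·f(k) = (n + g + δ)·k, i.e. s·k^α = (n + g + δ)·k.
Since y* = [s/(n + g + δ)]^(α/(1−α)), we have s/(n + g + δ) = (y*)^((1−α)/α) = 1.77^2.4483 = 4.0468.
Therefore s = 4.0468 × (n + g + δ) = 4.0468 × 0.082 = 0.3318.

s ≈ 0.332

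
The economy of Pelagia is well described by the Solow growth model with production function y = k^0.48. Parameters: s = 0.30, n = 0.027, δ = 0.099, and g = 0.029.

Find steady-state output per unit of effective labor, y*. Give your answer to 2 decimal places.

y* ≈ 1.84

Steady state requires s·f(k) = (n + g + δ)·k, i.e. s·k^α = (n + g + δ)·k.
Rearranging, k^(1−α) = s / (n + g + δ).
k^0.52 = 0.30 / (0.027 + 0.029 + 0.099) = 0.30 / 0.155 = 1.9355
k* = 1.9355^(1/0.52) ≈ 3.5606
y* = (k*)^α = 3.5606^0.48 ≈ 1.8396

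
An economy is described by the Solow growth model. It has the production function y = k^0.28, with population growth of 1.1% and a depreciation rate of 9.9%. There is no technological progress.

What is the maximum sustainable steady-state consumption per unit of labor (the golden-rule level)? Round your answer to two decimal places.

At the golden rule, f'(k) = n + δ, so α·k^(α−1) = n + δ and k_gold = (α/(n + δ))^(1/(1−α)).
k_gold = (0.28/0.110)^(1/0.72) = 2.5455^1.3889 ≈ 3.6608
c_gold = f(k_gold) − (n + δ)·k_gold = 1.4381 − 0.110×3.6608 ≈ 1.0354

c_gold ≈ 1.04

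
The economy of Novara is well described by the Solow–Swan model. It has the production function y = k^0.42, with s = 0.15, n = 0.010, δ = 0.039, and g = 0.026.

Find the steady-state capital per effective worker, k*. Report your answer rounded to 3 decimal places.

In steady state, investment equals break-even investment: s·k^α = (n + g + δ)·k.
Dividing both sides by k: k^(1−α) = s / (n + g + δ).
k^0.58 = 0.15 / (0.010 + 0.026 + 0.039) = 0.15 / 0.075 = 2.0000
k* = 2.0000^(1/0.58) ≈ 3.3038

k* ≈ 3.304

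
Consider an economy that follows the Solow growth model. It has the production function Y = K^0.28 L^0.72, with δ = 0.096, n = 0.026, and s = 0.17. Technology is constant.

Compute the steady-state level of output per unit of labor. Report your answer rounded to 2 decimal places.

At the steady state, Δk = 0, so s·k^α = (n + δ)·k.
Dividing both sides by k: k^(1−α) = s / (n + δ).
k^0.72 = 0.17 / (0.026 + 0.096) = 0.17 / 0.122 = 1.3934
k* = 1.3934^(1/0.72) ≈ 1.5853
y* = (k*)^α = 1.5853^0.28 ≈ 1.1377

y* ≈ 1.14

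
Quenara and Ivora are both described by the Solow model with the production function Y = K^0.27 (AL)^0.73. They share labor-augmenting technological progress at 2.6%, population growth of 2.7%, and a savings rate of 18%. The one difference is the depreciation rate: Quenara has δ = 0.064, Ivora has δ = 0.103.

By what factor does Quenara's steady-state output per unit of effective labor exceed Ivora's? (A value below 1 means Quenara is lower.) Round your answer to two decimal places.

ratio ≈ 1.11

Steady-state y* = [s/(n + g + δ)]^(α/(1−α)), so the ratio is [ (s_Q/(n + g + δ)_Q) / (s_I/(n + g + δ)_I) ]^0.3699.
s_Q/(n + g + δ)_Q = 0.18/0.117 = 1.5385; s_I/(n + g + δ)_I = 0.18/0.156 = 1.1538.
Ratio = (1.5385/1.1538)^0.3699 = 1.3334^0.3699 ≈ 1.1123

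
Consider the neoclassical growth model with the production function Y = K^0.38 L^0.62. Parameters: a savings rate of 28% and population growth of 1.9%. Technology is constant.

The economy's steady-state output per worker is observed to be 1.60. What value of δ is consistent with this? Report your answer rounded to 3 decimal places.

δ ≈ 0.111

Steady state requires s·f(k) = (n + δ)·k, i.e. s·k^α = (n + δ)·k.
Since y* = [s/(n + δ)]^(α/(1−α)), we have s/(n + δ) = (y*)^((1−α)/α) = 1.60^1.6316 = 2.1530.
Therefore n + δ = s / 2.1530 = 0.28 / 2.1530 = 0.1301, so δ = 0.1301 − 0.019 = 0.1111.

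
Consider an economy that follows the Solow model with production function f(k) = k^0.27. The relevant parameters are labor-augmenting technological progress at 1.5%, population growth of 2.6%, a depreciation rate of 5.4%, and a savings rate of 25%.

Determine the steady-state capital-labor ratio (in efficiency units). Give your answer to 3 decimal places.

Steady state requires s·f(k) = (n + g + δ)·k, i.e. s·k^α = (n + g + δ)·k.
Dividing both sides by k: k^(1−α) = s / (n + g + δ).
k^0.73 = 0.25 / (0.026 + 0.015 + 0.054) = 0.25 / 0.095 = 2.6316
k* = 2.6316^(1/0.73) ≈ 3.7639

k* ≈ 3.764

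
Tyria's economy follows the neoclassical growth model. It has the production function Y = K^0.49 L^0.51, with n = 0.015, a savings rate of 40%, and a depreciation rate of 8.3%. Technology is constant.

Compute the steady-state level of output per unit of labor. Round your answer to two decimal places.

At the steady state, Δk = 0, so s·k^α = (n + δ)·k.
Dividing both sides by k: k^(1−α) = s / (n + δ).
k^0.51 = 0.40 / (0.015 + 0.083) = 0.40 / 0.098 = 4.0816
k* = 4.0816^(1/0.51) ≈ 15.7655
y* = (k*)^α = 15.7655^0.49 ≈ 3.8626

y* = 3.86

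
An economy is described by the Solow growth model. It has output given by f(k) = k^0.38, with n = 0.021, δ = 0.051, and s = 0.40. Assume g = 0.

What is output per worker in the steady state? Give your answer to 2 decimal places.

y* ≈ 2.86

At the steady state, Δk = 0, so s·k^α = (n + δ)·k.
Dividing both sides by k: k^(1−α) = s / (n + δ).
k^0.62 = 0.40 / (0.021 + 0.051) = 0.40 / 0.072 = 5.5556
k* = 5.5556^(1/0.62) ≈ 15.8920
y* = (k*)^α = 15.8920^0.38 ≈ 2.8605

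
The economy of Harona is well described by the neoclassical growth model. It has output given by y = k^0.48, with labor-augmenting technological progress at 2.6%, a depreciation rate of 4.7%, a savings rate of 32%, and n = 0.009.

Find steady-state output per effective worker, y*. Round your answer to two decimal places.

y* ≈ 3.51

In steady state, investment equals break-even investment: s·k^α = (n + g + δ)·k.
Rearranging, k^(1−α) = s / (n + g + δ).
k^0.52 = 0.32 / (0.009 + 0.026 + 0.047) = 0.32 / 0.082 = 3.9024
k* = 3.9024^(1/0.52) ≈ 13.7144
y* = (k*)^α = 13.7144^0.48 ≈ 3.5143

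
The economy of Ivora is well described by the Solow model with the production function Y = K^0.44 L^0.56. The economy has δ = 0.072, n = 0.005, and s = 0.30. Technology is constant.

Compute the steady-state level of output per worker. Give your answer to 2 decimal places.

At the steady state, Δk = 0, so s·k^α = (n + δ)·k.
Dividing both sides by k: k^(1−α) = s / (n + δ).
k^0.56 = 0.30 / (0.005 + 0.072) = 0.30 / 0.077 = 3.8961
k* = 3.8961^(1/0.56) ≈ 11.3422
y* = (k*)^α = 11.3422^0.44 ≈ 2.9112

y* = 2.91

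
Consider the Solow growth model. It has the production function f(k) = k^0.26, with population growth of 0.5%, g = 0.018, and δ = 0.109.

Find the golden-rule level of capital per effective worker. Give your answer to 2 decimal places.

k_gold ≈ 2.50

The golden rule sets f'(k) = n + g + δ, i.e. α·k^(α−1) = n + g + δ.
So k^(1−α) = α / (n + g + δ) = 0.26 / 0.132 = 1.9697.
k_gold = 1.9697^(1/0.74) ≈ 2.4994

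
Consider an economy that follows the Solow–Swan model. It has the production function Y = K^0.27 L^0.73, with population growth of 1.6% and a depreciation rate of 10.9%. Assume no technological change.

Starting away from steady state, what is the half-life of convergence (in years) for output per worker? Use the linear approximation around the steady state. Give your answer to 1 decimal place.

Near the steady state the convergence rate is λ = (1 − α)(n + δ).
λ = (1 − 0.27) × 0.125 = 0.73 × 0.125 = 0.09125
Half-life = ln 2 / λ = 0.6931 / 0.09125 ≈ 7.60 years

half-life ≈ 7.6 years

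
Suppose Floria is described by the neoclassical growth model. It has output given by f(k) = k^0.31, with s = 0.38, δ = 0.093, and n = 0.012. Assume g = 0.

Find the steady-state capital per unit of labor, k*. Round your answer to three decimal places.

k* ≈ 6.450

Steady state requires s·f(k) = (n + δ)·k, i.e. s·k^α = (n + δ)·k.
Rearranging, k^(1−α) = s / (n + δ).
k^0.69 = 0.38 / (0.012 + 0.093) = 0.38 / 0.105 = 3.6190
k* = 3.6190^(1/0.69) ≈ 6.4498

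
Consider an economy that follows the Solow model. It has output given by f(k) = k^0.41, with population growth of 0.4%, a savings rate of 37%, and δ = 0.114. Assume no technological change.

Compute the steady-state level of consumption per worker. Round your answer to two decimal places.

In steady state, investment equals break-even investment: s·k^α = (n + δ)·k.
Rearranging, k^(1−α) = s / (n + δ).
k^0.59 = 0.37 / (0.004 + 0.114) = 0.37 / 0.118 = 3.1356
k* = 3.1356^(1/0.59) ≈ 6.9378
y* = (k*)^α = 6.9378^0.41 ≈ 2.2126
c* = (1 − s)·y* = (1 − 0.37) × 2.2126 ≈ 1.3939

c* = 1.39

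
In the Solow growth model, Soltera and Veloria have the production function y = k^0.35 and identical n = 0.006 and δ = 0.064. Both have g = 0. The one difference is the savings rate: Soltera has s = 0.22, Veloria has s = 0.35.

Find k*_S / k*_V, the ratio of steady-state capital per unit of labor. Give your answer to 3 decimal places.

Steady-state k* = [s/(n + δ)]^(1/(1−α)), so the ratio is [ (s_S/(n + δ)_S) / (s_V/(n + δ)_V) ]^1.5385.
s_S/(n + δ)_S = 0.22/0.070 = 3.1429; s_V/(n + δ)_V = 0.35/0.070 = 5.0000.
Ratio = (3.1429/5.0000)^1.5385 = 0.6286^1.5385 ≈ 0.4896

ratio ≈ 0.490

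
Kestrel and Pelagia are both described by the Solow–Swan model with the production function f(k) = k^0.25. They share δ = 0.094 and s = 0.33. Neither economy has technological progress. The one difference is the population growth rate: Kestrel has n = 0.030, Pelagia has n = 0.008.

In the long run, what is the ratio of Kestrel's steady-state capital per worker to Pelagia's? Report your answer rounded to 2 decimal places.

k*_K / k*_P ≈ 0.77

Steady-state k* = [s/(n + δ)]^(1/(1−α)), so the ratio is [ (s_K/(n + δ)_K) / (s_P/(n + δ)_P) ]^1.3333.
s_K/(n + δ)_K = 0.33/0.124 = 2.6613; s_P/(n + δ)_P = 0.33/0.102 = 3.2353.
Ratio = (2.6613/3.2353)^1.3333 = 0.8226^1.3333 ≈ 0.7708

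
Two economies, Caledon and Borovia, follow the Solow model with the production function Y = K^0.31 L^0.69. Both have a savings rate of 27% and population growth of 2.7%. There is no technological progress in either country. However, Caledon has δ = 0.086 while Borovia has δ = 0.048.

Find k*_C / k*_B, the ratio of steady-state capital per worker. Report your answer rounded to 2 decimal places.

ratio ≈ 0.55

Steady-state k* = [s/(n + δ)]^(1/(1−α)), so the ratio is [ (s_C/(n + δ)_C) / (s_B/(n + δ)_B) ]^1.4493.
s_C/(n + δ)_C = 0.27/0.113 = 2.3894; s_B/(n + δ)_B = 0.27/0.075 = 3.6000.
Ratio = (2.3894/3.6000)^1.4493 = 0.6637^1.4493 ≈ 0.5521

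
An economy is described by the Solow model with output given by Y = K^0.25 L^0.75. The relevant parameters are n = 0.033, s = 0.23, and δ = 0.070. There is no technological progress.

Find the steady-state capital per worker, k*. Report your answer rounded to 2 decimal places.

In steady state, investment equals break-even investment: s·k^α = (n + δ)·k.
Dividing both sides by k: k^(1−α) = s / (n + δ).
k^0.75 = 0.23 / (0.033 + 0.070) = 0.23 / 0.103 = 2.2330
k* = 2.2330^(1/0.75) ≈ 2.9187

k* = 2.92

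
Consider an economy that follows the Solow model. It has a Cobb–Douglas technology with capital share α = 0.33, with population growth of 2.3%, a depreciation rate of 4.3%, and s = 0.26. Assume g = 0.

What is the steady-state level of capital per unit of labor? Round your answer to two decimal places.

Steady state requires s·f(k) = (n + δ)·k, i.e. s·k^α = (n + δ)·k.
Rearranging, k^(1−α) = s / (n + δ).
k^0.67 = 0.26 / (0.023 + 0.043) = 0.26 / 0.066 = 3.9394
k* = 3.9394^(1/0.67) ≈ 7.7393

k* = 7.74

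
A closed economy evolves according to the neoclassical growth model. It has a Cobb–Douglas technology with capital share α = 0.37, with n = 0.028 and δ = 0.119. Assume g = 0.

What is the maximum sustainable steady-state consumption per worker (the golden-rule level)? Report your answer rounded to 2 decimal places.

At the golden rule, f'(k) = n + δ, so α·k^(α−1) = n + δ and k_gold = (α/(n + δ))^(1/(1−α)).
k_gold = (0.37/0.147)^(1/0.63) = 2.5170^1.5873 ≈ 4.3283
c_gold = f(k_gold) − (n + δ)·k_gold = 1.7196 − 0.147×4.3283 ≈ 1.0833

c_gold ≈ 1.08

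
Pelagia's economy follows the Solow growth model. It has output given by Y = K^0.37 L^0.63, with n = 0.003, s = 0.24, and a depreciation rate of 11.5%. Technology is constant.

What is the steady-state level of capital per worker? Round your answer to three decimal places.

At the steady state, Δk = 0, so s·k^α = (n + δ)·k.
Dividing both sides by k: k^(1−α) = s / (n + δ).
k^0.63 = 0.24 / (0.003 + 0.115) = 0.24 / 0.118 = 2.0339
k* = 2.0339^(1/0.63) ≈ 3.0861

k* = 3.086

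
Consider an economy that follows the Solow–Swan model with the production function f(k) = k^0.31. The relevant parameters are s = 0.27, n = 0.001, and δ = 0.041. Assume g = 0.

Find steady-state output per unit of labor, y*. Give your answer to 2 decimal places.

y* ≈ 2.31

In steady state, investment equals break-even investment: s·k^α = (n + δ)·k.
Dividing both sides by k: k^(1−α) = s / (n + δ).
k^0.69 = 0.27 / (0.001 + 0.041) = 0.27 / 0.042 = 6.4286
k* = 6.4286^(1/0.69) ≈ 14.8314
y* = (k*)^α = 14.8314^0.31 ≈ 2.3071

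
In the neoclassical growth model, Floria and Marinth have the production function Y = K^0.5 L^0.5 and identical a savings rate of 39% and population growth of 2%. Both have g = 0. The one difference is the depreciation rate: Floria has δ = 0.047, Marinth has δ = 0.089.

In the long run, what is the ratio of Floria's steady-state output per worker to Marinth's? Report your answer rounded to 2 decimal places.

y*_F / y*_M ≈ 1.63

Steady-state y* = [s/(n + δ)]^(α/(1−α)), so the ratio is [ (s_F/(n + δ)_F) / (s_M/(n + δ)_M) ]^1.
s_F/(n + δ)_F = 0.39/0.067 = 5.8209; s_M/(n + δ)_M = 0.39/0.109 = 3.5780.
Ratio = (5.8209/3.5780)^1 = 1.6269^1 ≈ 1.6269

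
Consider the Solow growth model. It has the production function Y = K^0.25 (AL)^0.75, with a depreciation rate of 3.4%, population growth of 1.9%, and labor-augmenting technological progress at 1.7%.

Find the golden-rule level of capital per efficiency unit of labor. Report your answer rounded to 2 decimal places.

The golden rule sets f'(k) = n + g + δ, i.e. α·k^(α−1) = n + g + δ.
So k^(1−α) = α / (n + g + δ) = 0.25 / 0.070 = 3.5714.
k_gold = 3.5714^(1/0.75) ≈ 5.4591

k_gold ≈ 5.46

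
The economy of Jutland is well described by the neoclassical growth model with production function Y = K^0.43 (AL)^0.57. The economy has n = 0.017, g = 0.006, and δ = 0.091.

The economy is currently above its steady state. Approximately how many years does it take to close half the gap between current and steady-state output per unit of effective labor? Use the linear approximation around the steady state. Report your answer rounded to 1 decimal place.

about 10.7 years

Near the steady state the convergence rate is λ = (1 − α)(n + g + δ).
λ = (1 − 0.43) × 0.114 = 0.57 × 0.114 = 0.06498
Half-life = ln 2 / λ = 0.6931 / 0.06498 ≈ 10.67 years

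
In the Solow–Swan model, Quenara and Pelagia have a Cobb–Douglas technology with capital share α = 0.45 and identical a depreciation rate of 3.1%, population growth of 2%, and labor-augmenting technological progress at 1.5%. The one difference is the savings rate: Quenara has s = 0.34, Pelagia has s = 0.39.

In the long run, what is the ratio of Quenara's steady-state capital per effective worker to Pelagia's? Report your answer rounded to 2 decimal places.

Steady-state k* = [s/(n + g + δ)]^(1/(1−α)), so the ratio is [ (s_Q/(n + g + δ)_Q) / (s_P/(n + g + δ)_P) ]^1.8182.
s_Q/(n + g + δ)_Q = 0.34/0.066 = 5.1515; s_P/(n + g + δ)_P = 0.39/0.066 = 5.9091.
Ratio = (5.1515/5.9091)^1.8182 = 0.8718^1.8182 ≈ 0.7792

k*_Q / k*_P ≈ 0.78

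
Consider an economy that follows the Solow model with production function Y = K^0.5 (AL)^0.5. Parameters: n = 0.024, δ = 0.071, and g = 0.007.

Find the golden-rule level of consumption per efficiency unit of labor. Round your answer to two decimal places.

c_gold ≈ 2.45

At the golden rule, f'(k) = n + g + δ, so α·k^(α−1) = n + g + δ and k_gold = (α/(n + g + δ))^(1/(1−α)).
k_gold = (0.5/0.102)^(1/0.5) = 4.9020^2 ≈ 24.0296
c_gold = f(k_gold) − (n + g + δ)·k_gold = 4.9020 − 0.102×24.0296 ≈ 2.4510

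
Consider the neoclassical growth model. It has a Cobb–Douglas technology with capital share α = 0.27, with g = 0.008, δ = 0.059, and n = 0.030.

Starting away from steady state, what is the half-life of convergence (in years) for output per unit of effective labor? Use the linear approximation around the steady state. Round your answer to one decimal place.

Near the steady state the convergence rate is λ = (1 − α)(n + g + δ).
λ = (1 − 0.27) × 0.097 = 0.73 × 0.097 = 0.07081
Half-life = ln 2 / λ = 0.6931 / 0.07081 ≈ 9.79 years

half-life ≈ 9.8 years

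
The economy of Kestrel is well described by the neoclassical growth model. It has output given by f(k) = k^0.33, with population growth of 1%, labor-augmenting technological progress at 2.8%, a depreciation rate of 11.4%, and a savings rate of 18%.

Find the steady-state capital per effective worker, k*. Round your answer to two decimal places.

Steady state requires s·f(k) = (n + g + δ)·k, i.e. s·k^α = (n + g + δ)·k.
Dividing both sides by k: k^(1−α) = s / (n + g + δ).
k^0.67 = 0.18 / (0.010 + 0.028 + 0.114) = 0.18 / 0.152 = 1.1842
k* = 1.1842^(1/0.67) ≈ 1.2870

k* = 1.29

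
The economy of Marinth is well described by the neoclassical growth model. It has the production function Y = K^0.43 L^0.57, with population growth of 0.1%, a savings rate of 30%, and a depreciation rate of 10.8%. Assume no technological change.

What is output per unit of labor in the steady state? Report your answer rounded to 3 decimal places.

At the steady state, Δk = 0, so s·k^α = (n + δ)·k.
Rearranging, k^(1−α) = s / (n + δ).
k^0.57 = 0.30 / (0.001 + 0.108) = 0.30 / 0.109 = 2.7523
k* = 2.7523^(1/0.57) ≈ 5.9074
y* = (k*)^α = 5.9074^0.43 ≈ 2.1463

y* ≈ 2.146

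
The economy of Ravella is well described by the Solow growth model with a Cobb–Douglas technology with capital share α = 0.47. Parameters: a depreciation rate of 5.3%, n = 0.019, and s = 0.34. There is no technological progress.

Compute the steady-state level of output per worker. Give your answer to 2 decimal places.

y* = 3.96

At the steady state, Δk = 0, so s·k^α = (n + δ)·k.
Rearranging, k^(1−α) = s / (n + δ).
k^0.53 = 0.34 / (0.019 + 0.053) = 0.34 / 0.072 = 4.7222
k* = 4.7222^(1/0.53) ≈ 18.7056
y* = (k*)^α = 18.7056^0.47 ≈ 3.9612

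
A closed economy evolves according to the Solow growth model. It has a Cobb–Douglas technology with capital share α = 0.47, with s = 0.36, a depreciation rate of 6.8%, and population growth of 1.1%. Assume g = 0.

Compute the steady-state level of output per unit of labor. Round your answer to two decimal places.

In steady state, investment equals break-even investment: s·k^α = (n + δ)·k.
Rearranging, k^(1−α) = s / (n + δ).
k^0.53 = 0.36 / (0.011 + 0.068) = 0.36 / 0.079 = 4.5570
k* = 4.5570^(1/0.53) ≈ 17.4900
y* = (k*)^α = 17.4900^0.47 ≈ 3.8381

y* ≈ 3.84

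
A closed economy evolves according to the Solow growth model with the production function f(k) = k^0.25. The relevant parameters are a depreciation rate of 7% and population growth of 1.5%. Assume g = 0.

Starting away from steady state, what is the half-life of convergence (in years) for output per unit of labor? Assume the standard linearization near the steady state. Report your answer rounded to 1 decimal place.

Near the steady state the convergence rate is λ = (1 − α)(n + δ).
λ = (1 − 0.25) × 0.085 = 0.75 × 0.085 = 0.06375
Half-life = ln 2 / λ = 0.6931 / 0.06375 ≈ 10.87 years

t_½ ≈ 10.9 years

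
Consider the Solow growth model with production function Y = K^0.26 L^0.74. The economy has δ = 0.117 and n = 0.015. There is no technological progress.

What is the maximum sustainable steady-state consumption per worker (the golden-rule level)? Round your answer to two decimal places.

c_gold ≈ 0.94

At the golden rule, f'(k) = n + δ, so α·k^(α−1) = n + δ and k_gold = (α/(n + δ))^(1/(1−α)).
k_gold = (0.26/0.132)^(1/0.74) = 1.9697^1.3514 ≈ 2.4995
c_gold = f(k_gold) − (n + δ)·k_gold = 1.2689 − 0.132×2.4995 ≈ 0.9390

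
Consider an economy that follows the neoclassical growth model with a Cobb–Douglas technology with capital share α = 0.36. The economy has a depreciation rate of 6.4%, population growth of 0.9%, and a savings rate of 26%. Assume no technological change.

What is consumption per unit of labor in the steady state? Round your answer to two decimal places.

In steady state, investment equals break-even investment: s·k^α = (n + δ)·k.
Rearranging, k^(1−α) = s / (n + δ).
k^0.64 = 0.26 / (0.009 + 0.064) = 0.26 / 0.073 = 3.5616
k* = 3.5616^(1/0.64) ≈ 7.2769
y* = (k*)^α = 7.2769^0.36 ≈ 2.0432
c* = (1 − s)·y* = (1 − 0.26) × 2.0432 ≈ 1.5120

c* ≈ 1.51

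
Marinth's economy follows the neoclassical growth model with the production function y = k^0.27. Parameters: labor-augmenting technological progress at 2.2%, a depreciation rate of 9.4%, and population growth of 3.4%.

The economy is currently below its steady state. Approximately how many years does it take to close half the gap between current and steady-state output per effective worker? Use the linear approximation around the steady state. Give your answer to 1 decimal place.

Near the steady state the convergence rate is λ = (1 − α)(n + g + δ).
λ = (1 − 0.27) × 0.150 = 0.73 × 0.150 = 0.1095
Half-life = ln 2 / λ = 0.6931 / 0.1095 ≈ 6.33 years

t_½ ≈ 6.3 years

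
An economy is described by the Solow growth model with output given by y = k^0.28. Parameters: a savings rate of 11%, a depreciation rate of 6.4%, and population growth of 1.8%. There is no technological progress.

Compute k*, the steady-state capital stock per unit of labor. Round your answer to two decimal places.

In steady state, investment equals break-even investment: s·k^α = (n + δ)·k.
Rearranging, k^(1−α) = s / (n + δ).
k^0.72 = 0.11 / (0.018 + 0.064) = 0.11 / 0.082 = 1.3415
k* = 1.3415^(1/0.72) ≈ 1.5039

k* ≈ 1.50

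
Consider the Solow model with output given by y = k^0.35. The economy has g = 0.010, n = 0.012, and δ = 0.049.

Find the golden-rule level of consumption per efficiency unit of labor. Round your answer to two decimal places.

At the golden rule, f'(k) = n + g + δ, so α·k^(α−1) = n + g + δ and k_gold = (α/(n + g + δ))^(1/(1−α)).
k_gold = (0.35/0.071)^(1/0.65) = 4.9296^1.5385 ≈ 11.6383
c_gold = f(k_gold) − (n + g + δ)·k_gold = 2.3608 − 0.071×11.6383 ≈ 1.5345

c_gold ≈ 1.53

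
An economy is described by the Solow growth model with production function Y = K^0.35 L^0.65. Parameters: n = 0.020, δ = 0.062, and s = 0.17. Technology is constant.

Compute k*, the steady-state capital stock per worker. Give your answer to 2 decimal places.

k* ≈ 3.07

In steady state, investment equals break-even investment: s·k^α = (n + δ)·k.
Rearranging, k^(1−α) = s / (n + δ).
k^0.65 = 0.17 / (0.020 + 0.062) = 0.17 / 0.082 = 2.0732
k* = 2.0732^(1/0.65) ≈ 3.0700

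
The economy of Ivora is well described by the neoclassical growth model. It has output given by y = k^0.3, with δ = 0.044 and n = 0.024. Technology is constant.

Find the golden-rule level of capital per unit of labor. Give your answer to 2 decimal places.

The golden rule sets f'(k) = n + δ, i.e. α·k^(α−1) = n + δ.
So k^(1−α) = α / (n + δ) = 0.3 / 0.068 = 4.4118.
k_gold = 4.4118^(1/0.7) ≈ 8.3345

k_gold ≈ 8.33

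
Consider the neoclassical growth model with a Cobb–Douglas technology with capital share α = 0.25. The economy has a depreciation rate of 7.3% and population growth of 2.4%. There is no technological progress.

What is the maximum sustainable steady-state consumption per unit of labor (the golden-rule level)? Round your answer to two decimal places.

At the golden rule, f'(k) = n + δ, so α·k^(α−1) = n + δ and k_gold = (α/(n + δ))^(1/(1−α)).
k_gold = (0.25/0.097)^(1/0.75) = 2.5773^1.3333 ≈ 3.5335
c_gold = f(k_gold) − (n + δ)·k_gold = 1.3710 − 0.097×3.5335 ≈ 1.0283

c_gold ≈ 1.03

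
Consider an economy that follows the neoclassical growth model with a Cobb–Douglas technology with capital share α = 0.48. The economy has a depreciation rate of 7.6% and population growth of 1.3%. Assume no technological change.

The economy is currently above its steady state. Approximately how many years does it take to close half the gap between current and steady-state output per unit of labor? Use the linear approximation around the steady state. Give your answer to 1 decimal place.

about 15.0 years

Near the steady state the convergence rate is λ = (1 − α)(n + δ).
λ = (1 − 0.48) × 0.089 = 0.52 × 0.089 = 0.04628
Half-life = ln 2 / λ = 0.6931 / 0.04628 ≈ 14.98 years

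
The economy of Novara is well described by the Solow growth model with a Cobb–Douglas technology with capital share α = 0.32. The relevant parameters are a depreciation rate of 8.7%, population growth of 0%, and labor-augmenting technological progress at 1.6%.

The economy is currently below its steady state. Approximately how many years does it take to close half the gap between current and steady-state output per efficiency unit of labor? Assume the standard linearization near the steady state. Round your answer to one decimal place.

about 9.9 years

Near the steady state the convergence rate is λ = (1 − α)(n + g + δ).
λ = (1 − 0.32) × 0.103 = 0.68 × 0.103 = 0.07004
Half-life = ln 2 / λ = 0.6931 / 0.07004 ≈ 9.90 years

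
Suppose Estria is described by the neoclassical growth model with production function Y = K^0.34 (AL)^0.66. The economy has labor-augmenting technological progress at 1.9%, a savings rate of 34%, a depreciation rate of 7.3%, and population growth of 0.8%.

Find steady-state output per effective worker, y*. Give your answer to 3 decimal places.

y* ≈ 1.878

Steady state requires s·f(k) = (n + g + δ)·k, i.e. s·k^α = (n + g + δ)·k.
Rearranging, k^(1−α) = s / (n + g + δ).
k^0.66 = 0.34 / (0.008 + 0.019 + 0.073) = 0.34 / 0.100 = 3.4000
k* = 3.4000^(1/0.66) ≈ 6.3866
y* = (k*)^α = 6.3866^0.34 ≈ 1.8784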